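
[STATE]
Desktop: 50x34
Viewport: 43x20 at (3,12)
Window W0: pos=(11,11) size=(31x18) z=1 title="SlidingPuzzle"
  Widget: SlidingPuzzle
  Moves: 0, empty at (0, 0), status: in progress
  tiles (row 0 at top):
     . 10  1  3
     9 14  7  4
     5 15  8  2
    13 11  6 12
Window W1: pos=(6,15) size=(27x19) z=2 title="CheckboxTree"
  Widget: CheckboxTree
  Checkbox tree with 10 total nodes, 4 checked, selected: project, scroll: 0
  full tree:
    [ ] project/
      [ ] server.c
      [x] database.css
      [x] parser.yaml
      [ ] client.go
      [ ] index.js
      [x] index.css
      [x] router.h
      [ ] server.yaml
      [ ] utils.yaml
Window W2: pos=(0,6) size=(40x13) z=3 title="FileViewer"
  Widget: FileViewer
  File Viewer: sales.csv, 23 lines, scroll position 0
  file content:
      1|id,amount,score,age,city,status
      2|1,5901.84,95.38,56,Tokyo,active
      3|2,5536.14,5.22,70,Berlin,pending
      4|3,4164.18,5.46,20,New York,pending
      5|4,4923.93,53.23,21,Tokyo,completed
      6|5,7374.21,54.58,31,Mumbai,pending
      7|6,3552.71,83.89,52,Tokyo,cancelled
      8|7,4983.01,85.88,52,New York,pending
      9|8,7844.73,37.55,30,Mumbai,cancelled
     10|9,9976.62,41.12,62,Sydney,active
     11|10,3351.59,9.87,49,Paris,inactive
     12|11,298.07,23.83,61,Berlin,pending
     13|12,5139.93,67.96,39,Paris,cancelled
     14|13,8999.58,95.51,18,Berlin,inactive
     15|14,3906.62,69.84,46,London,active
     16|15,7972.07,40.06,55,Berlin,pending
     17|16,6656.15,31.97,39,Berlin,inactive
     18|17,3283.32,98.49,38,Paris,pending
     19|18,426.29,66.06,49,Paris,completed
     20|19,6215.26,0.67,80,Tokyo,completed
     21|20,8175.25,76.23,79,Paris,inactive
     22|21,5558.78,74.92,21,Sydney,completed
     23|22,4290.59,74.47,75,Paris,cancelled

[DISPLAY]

4164.18,5.46,20,New York,pending   ░┃ ┃    
4923.93,53.23,21,Tokyo,completed   ░┃─┨    
7374.21,54.58,31,Mumbai,pending    ░┃ ┃    
3552.71,83.89,52,Tokyo,cancelled   ░┃ ┃    
4983.01,85.88,52,New York,pending  ░┃ ┃    
7844.73,37.55,30,Mumbai,cancelled  ▼┃ ┃    
━━━━━━━━━━━━━━━━━━━━━━━━━━━━━━━━━━━━┛ ┃    
   ┃   [ ] server.c          ┃        ┃    
   ┃   [x] database.css      ┃        ┃    
   ┃   [x] parser.yaml       ┃        ┃    
   ┃   [ ] client.go         ┃        ┃    
   ┃   [ ] index.js          ┃        ┃    
   ┃   [x] index.css         ┃        ┃    
   ┃   [x] router.h          ┃        ┃    
   ┃   [ ] server.yaml       ┃        ┃    
   ┃   [ ] utils.yaml        ┃        ┃    
   ┃                         ┃━━━━━━━━┛    
   ┃                         ┃             
   ┃                         ┃             
   ┃                         ┃             


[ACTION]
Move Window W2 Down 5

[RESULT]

ileViewer                           ┃ ┃    
────────────────────────────────────┨─┨    
,amount,score,age,city,status      ▲┃ ┃    
5901.84,95.38,56,Tokyo,active      █┃ ┃    
5536.14,5.22,70,Berlin,pending     ░┃ ┃    
4164.18,5.46,20,New York,pending   ░┃ ┃    
4923.93,53.23,21,Tokyo,completed   ░┃ ┃    
7374.21,54.58,31,Mumbai,pending    ░┃ ┃    
3552.71,83.89,52,Tokyo,cancelled   ░┃ ┃    
4983.01,85.88,52,New York,pending  ░┃ ┃    
7844.73,37.55,30,Mumbai,cancelled  ▼┃ ┃    
━━━━━━━━━━━━━━━━━━━━━━━━━━━━━━━━━━━━┛ ┃    
   ┃   [x] index.css         ┃        ┃    
   ┃   [x] router.h          ┃        ┃    
   ┃   [ ] server.yaml       ┃        ┃    
   ┃   [ ] utils.yaml        ┃        ┃    
   ┃                         ┃━━━━━━━━┛    
   ┃                         ┃             
   ┃                         ┃             
   ┃                         ┃             


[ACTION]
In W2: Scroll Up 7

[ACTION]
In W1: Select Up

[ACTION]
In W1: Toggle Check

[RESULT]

ileViewer                           ┃ ┃    
────────────────────────────────────┨─┨    
,amount,score,age,city,status      ▲┃ ┃    
5901.84,95.38,56,Tokyo,active      █┃ ┃    
5536.14,5.22,70,Berlin,pending     ░┃ ┃    
4164.18,5.46,20,New York,pending   ░┃ ┃    
4923.93,53.23,21,Tokyo,completed   ░┃ ┃    
7374.21,54.58,31,Mumbai,pending    ░┃ ┃    
3552.71,83.89,52,Tokyo,cancelled   ░┃ ┃    
4983.01,85.88,52,New York,pending  ░┃ ┃    
7844.73,37.55,30,Mumbai,cancelled  ▼┃ ┃    
━━━━━━━━━━━━━━━━━━━━━━━━━━━━━━━━━━━━┛ ┃    
   ┃   [x] index.css         ┃        ┃    
   ┃   [x] router.h          ┃        ┃    
   ┃   [x] server.yaml       ┃        ┃    
   ┃   [x] utils.yaml        ┃        ┃    
   ┃                         ┃━━━━━━━━┛    
   ┃                         ┃             
   ┃                         ┃             
   ┃                         ┃             


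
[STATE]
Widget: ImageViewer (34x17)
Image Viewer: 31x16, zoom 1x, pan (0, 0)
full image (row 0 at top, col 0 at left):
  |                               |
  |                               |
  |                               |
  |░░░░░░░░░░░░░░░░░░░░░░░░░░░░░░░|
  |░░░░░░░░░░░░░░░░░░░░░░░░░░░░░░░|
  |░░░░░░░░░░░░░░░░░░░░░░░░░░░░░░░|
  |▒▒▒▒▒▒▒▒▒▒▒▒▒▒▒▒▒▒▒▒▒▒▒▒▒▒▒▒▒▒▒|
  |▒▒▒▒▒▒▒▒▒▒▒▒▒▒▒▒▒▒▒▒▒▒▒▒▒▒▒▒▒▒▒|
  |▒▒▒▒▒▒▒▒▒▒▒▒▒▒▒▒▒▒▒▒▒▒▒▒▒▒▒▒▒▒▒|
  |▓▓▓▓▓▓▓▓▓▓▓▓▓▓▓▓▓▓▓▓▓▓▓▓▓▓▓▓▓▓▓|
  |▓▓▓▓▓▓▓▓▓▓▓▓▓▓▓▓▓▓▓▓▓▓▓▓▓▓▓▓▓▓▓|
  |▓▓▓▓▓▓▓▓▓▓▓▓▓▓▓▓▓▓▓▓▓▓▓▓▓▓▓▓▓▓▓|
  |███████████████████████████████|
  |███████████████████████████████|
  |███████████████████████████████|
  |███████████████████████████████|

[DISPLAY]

                                  
                                  
                                  
░░░░░░░░░░░░░░░░░░░░░░░░░░░░░░░   
░░░░░░░░░░░░░░░░░░░░░░░░░░░░░░░   
░░░░░░░░░░░░░░░░░░░░░░░░░░░░░░░   
▒▒▒▒▒▒▒▒▒▒▒▒▒▒▒▒▒▒▒▒▒▒▒▒▒▒▒▒▒▒▒   
▒▒▒▒▒▒▒▒▒▒▒▒▒▒▒▒▒▒▒▒▒▒▒▒▒▒▒▒▒▒▒   
▒▒▒▒▒▒▒▒▒▒▒▒▒▒▒▒▒▒▒▒▒▒▒▒▒▒▒▒▒▒▒   
▓▓▓▓▓▓▓▓▓▓▓▓▓▓▓▓▓▓▓▓▓▓▓▓▓▓▓▓▓▓▓   
▓▓▓▓▓▓▓▓▓▓▓▓▓▓▓▓▓▓▓▓▓▓▓▓▓▓▓▓▓▓▓   
▓▓▓▓▓▓▓▓▓▓▓▓▓▓▓▓▓▓▓▓▓▓▓▓▓▓▓▓▓▓▓   
███████████████████████████████   
███████████████████████████████   
███████████████████████████████   
███████████████████████████████   
                                  


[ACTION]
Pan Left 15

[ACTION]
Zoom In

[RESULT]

                                  
                                  
                                  
                                  
                                  
                                  
░░░░░░░░░░░░░░░░░░░░░░░░░░░░░░░░░░
░░░░░░░░░░░░░░░░░░░░░░░░░░░░░░░░░░
░░░░░░░░░░░░░░░░░░░░░░░░░░░░░░░░░░
░░░░░░░░░░░░░░░░░░░░░░░░░░░░░░░░░░
░░░░░░░░░░░░░░░░░░░░░░░░░░░░░░░░░░
░░░░░░░░░░░░░░░░░░░░░░░░░░░░░░░░░░
▒▒▒▒▒▒▒▒▒▒▒▒▒▒▒▒▒▒▒▒▒▒▒▒▒▒▒▒▒▒▒▒▒▒
▒▒▒▒▒▒▒▒▒▒▒▒▒▒▒▒▒▒▒▒▒▒▒▒▒▒▒▒▒▒▒▒▒▒
▒▒▒▒▒▒▒▒▒▒▒▒▒▒▒▒▒▒▒▒▒▒▒▒▒▒▒▒▒▒▒▒▒▒
▒▒▒▒▒▒▒▒▒▒▒▒▒▒▒▒▒▒▒▒▒▒▒▒▒▒▒▒▒▒▒▒▒▒
▒▒▒▒▒▒▒▒▒▒▒▒▒▒▒▒▒▒▒▒▒▒▒▒▒▒▒▒▒▒▒▒▒▒


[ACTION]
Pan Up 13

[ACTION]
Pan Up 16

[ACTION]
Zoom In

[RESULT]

                                  
                                  
                                  
                                  
                                  
                                  
                                  
                                  
                                  
░░░░░░░░░░░░░░░░░░░░░░░░░░░░░░░░░░
░░░░░░░░░░░░░░░░░░░░░░░░░░░░░░░░░░
░░░░░░░░░░░░░░░░░░░░░░░░░░░░░░░░░░
░░░░░░░░░░░░░░░░░░░░░░░░░░░░░░░░░░
░░░░░░░░░░░░░░░░░░░░░░░░░░░░░░░░░░
░░░░░░░░░░░░░░░░░░░░░░░░░░░░░░░░░░
░░░░░░░░░░░░░░░░░░░░░░░░░░░░░░░░░░
░░░░░░░░░░░░░░░░░░░░░░░░░░░░░░░░░░


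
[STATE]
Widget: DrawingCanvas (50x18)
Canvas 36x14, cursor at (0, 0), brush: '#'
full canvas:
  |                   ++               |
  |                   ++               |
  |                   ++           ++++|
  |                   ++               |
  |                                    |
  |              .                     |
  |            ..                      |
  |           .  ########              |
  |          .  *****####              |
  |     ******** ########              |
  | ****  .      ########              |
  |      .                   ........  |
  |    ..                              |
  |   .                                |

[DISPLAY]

+                  ++                             
                   ++                             
                   ++           ++++              
                   ++                             
                                                  
              .                                   
            ..                                    
           .  ########                            
          .  *****####                            
     ******** ########                            
 ****  .      ########                            
      .                   ........                
    ..                                            
   .                                              
                                                  
                                                  
                                                  
                                                  


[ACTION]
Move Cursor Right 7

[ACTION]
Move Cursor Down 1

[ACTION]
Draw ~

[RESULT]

                   ++                             
       ~           ++                             
                   ++           ++++              
                   ++                             
                                                  
              .                                   
            ..                                    
           .  ########                            
          .  *****####                            
     ******** ########                            
 ****  .      ########                            
      .                   ........                
    ..                                            
   .                                              
                                                  
                                                  
                                                  
                                                  


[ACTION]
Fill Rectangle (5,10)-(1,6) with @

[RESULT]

                   ++                             
      @@@@@        ++                             
      @@@@@        ++           ++++              
      @@@@@        ++                             
      @@@@@                                       
      @@@@@   .                                   
            ..                                    
           .  ########                            
          .  *****####                            
     ******** ########                            
 ****  .      ########                            
      .                   ........                
    ..                                            
   .                                              
                                                  
                                                  
                                                  
                                                  


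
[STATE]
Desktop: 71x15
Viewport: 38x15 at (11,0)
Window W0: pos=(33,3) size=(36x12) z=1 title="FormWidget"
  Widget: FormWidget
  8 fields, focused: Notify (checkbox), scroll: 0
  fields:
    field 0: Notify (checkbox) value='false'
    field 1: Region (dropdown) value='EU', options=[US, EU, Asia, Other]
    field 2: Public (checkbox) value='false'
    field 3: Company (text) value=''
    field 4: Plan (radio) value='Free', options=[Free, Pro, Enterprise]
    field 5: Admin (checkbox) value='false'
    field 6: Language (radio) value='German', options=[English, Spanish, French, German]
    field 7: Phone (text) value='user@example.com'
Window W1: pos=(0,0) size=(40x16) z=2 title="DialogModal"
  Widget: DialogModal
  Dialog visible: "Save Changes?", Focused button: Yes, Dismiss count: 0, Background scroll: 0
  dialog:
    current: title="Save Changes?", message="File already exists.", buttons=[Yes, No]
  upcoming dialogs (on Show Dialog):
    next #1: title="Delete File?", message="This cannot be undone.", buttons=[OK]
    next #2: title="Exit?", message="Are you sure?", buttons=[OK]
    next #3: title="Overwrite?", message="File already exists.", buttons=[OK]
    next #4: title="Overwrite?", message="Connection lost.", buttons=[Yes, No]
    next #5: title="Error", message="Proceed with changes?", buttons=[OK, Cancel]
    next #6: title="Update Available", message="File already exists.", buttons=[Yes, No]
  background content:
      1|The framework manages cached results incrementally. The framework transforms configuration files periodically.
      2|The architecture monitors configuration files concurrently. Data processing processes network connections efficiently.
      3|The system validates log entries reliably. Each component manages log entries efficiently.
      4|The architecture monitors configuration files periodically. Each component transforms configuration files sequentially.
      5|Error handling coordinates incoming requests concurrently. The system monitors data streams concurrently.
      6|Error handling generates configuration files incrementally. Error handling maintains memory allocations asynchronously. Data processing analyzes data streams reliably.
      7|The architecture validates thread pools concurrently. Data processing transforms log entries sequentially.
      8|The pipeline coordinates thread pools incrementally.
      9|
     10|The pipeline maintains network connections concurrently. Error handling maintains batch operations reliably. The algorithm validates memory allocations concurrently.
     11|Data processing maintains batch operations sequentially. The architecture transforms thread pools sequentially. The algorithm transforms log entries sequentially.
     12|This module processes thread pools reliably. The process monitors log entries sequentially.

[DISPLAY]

━━━━━━━━━━━━━━━━━━━━━━━━━━━━┓         
al                          ┃         
────────────────────────────┨         
ork manages cached results i┃━━━━━━━━━
ecture monitors configuratio┃idget    
 validates log entries relia┃─────────
────────────────────┐guratio┃fy:     [
  Save Changes?     │ming re┃on:     [
ile already exists. │uration┃ic:     [
    [Yes]  No       │ad pool┃any:    [
────────────────────┘ pools ┃:       (
                            ┃n:      [
ne maintains network connect┃uage:   (
ssing maintains batch operat┃e:      [
e processes thread pools rel┃━━━━━━━━━


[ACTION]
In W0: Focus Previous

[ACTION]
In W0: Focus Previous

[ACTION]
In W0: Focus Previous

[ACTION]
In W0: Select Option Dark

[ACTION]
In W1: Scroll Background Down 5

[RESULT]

━━━━━━━━━━━━━━━━━━━━━━━━━━━━┓         
al                          ┃         
────────────────────────────┨         
ling generates configuration┃━━━━━━━━━
ecture validates thread pool┃idget    
ne coordinates thread pools ┃─────────
────────────────────┐       ┃fy:     [
  Save Changes?     │connect┃on:     [
ile already exists. │ operat┃ic:     [
    [Yes]  No       │ols rel┃any:    [
────────────────────┘       ┃:       (
                            ┃n:      [
                            ┃uage:   (
                            ┃e:      [
                            ┃━━━━━━━━━


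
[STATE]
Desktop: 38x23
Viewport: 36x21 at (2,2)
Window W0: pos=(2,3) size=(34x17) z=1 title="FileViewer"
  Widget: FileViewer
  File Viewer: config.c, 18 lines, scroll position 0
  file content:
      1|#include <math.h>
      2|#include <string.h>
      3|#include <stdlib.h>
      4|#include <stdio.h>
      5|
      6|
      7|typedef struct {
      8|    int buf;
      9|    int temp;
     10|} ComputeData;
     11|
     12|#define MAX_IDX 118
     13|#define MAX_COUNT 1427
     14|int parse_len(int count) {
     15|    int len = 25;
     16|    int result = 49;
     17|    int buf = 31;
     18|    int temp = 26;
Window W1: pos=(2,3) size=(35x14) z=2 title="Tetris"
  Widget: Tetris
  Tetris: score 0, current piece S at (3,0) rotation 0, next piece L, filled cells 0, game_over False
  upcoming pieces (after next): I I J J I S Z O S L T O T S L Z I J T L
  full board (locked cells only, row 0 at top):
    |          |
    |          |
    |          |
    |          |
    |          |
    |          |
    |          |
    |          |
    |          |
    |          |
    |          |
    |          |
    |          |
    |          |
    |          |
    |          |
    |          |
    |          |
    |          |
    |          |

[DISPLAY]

                                    
┏━━━━━━━━━━━━━━━━━━━━━━━━━━━━━━━━━┓ 
┃ Tetris                          ┃ 
┠─────────────────────────────────┨ 
┃          │Next:                 ┃ 
┃          │  ▒                   ┃ 
┃          │▒▒▒                   ┃ 
┃          │                      ┃ 
┃          │                      ┃ 
┃          │                      ┃ 
┃          │Score:                ┃ 
┃          │0                     ┃ 
┃          │                      ┃ 
┃          │                      ┃ 
┗━━━━━━━━━━━━━━━━━━━━━━━━━━━━━━━━━┛ 
┃#define MAX_IDX 118            ░┃  
┃#define MAX_COUNT 1427         ▼┃  
┗━━━━━━━━━━━━━━━━━━━━━━━━━━━━━━━━┛  
                                    
                                    
                                    


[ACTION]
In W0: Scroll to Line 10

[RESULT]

                                    
┏━━━━━━━━━━━━━━━━━━━━━━━━━━━━━━━━━┓ 
┃ Tetris                          ┃ 
┠─────────────────────────────────┨ 
┃          │Next:                 ┃ 
┃          │  ▒                   ┃ 
┃          │▒▒▒                   ┃ 
┃          │                      ┃ 
┃          │                      ┃ 
┃          │                      ┃ 
┃          │Score:                ┃ 
┃          │0                     ┃ 
┃          │                      ┃ 
┃          │                      ┃ 
┗━━━━━━━━━━━━━━━━━━━━━━━━━━━━━━━━━┛ 
┃    int buf = 31;              █┃  
┃    int temp = 26;             ▼┃  
┗━━━━━━━━━━━━━━━━━━━━━━━━━━━━━━━━┛  
                                    
                                    
                                    


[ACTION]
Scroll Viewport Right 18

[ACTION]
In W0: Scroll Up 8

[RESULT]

                                    
┏━━━━━━━━━━━━━━━━━━━━━━━━━━━━━━━━━┓ 
┃ Tetris                          ┃ 
┠─────────────────────────────────┨ 
┃          │Next:                 ┃ 
┃          │  ▒                   ┃ 
┃          │▒▒▒                   ┃ 
┃          │                      ┃ 
┃          │                      ┃ 
┃          │                      ┃ 
┃          │Score:                ┃ 
┃          │0                     ┃ 
┃          │                      ┃ 
┃          │                      ┃ 
┗━━━━━━━━━━━━━━━━━━━━━━━━━━━━━━━━━┛ 
┃#define MAX_IDX 118            ░┃  
┃#define MAX_COUNT 1427         ▼┃  
┗━━━━━━━━━━━━━━━━━━━━━━━━━━━━━━━━┛  
                                    
                                    
                                    


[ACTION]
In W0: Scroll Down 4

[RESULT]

                                    
┏━━━━━━━━━━━━━━━━━━━━━━━━━━━━━━━━━┓ 
┃ Tetris                          ┃ 
┠─────────────────────────────────┨ 
┃          │Next:                 ┃ 
┃          │  ▒                   ┃ 
┃          │▒▒▒                   ┃ 
┃          │                      ┃ 
┃          │                      ┃ 
┃          │                      ┃ 
┃          │Score:                ┃ 
┃          │0                     ┃ 
┃          │                      ┃ 
┃          │                      ┃ 
┗━━━━━━━━━━━━━━━━━━━━━━━━━━━━━━━━━┛ 
┃    int result = 49;           ░┃  
┃    int buf = 31;              ▼┃  
┗━━━━━━━━━━━━━━━━━━━━━━━━━━━━━━━━┛  
                                    
                                    
                                    


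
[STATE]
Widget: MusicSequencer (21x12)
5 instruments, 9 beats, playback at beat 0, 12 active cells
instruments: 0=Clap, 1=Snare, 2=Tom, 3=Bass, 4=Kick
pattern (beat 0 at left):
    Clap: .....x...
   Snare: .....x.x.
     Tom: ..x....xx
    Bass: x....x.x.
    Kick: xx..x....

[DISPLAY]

      ▼12345678      
  Clap·····█···      
 Snare·····█·█·      
   Tom··█····██      
  Bass█····█·█·      
  Kick██··█····      
                     
                     
                     
                     
                     
                     


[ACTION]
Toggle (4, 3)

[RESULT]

      ▼12345678      
  Clap·····█···      
 Snare·····█·█·      
   Tom··█····██      
  Bass█····█·█·      
  Kick██·██····      
                     
                     
                     
                     
                     
                     


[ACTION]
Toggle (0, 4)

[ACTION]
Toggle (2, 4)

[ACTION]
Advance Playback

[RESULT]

      0▼2345678      
  Clap····██···      
 Snare·····█·█·      
   Tom··█·█··██      
  Bass█····█·█·      
  Kick██·██····      
                     
                     
                     
                     
                     
                     


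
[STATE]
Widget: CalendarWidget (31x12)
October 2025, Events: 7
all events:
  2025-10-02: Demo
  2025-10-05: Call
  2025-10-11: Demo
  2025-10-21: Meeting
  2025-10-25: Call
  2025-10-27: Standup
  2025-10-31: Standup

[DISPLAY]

          October 2025         
Mo Tu We Th Fr Sa Su           
       1  2*  3  4  5*         
 6  7  8  9 10 11* 12          
13 14 15 16 17 18 19           
20 21* 22 23 24 25* 26         
27* 28 29 30 31*               
                               
                               
                               
                               
                               


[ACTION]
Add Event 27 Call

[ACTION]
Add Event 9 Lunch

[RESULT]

          October 2025         
Mo Tu We Th Fr Sa Su           
       1  2*  3  4  5*         
 6  7  8  9* 10 11* 12         
13 14 15 16 17 18 19           
20 21* 22 23 24 25* 26         
27* 28 29 30 31*               
                               
                               
                               
                               
                               


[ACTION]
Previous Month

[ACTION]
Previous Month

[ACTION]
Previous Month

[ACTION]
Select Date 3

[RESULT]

           July 2025           
Mo Tu We Th Fr Sa Su           
    1  2 [ 3]  4  5  6         
 7  8  9 10 11 12 13           
14 15 16 17 18 19 20           
21 22 23 24 25 26 27           
28 29 30 31                    
                               
                               
                               
                               
                               


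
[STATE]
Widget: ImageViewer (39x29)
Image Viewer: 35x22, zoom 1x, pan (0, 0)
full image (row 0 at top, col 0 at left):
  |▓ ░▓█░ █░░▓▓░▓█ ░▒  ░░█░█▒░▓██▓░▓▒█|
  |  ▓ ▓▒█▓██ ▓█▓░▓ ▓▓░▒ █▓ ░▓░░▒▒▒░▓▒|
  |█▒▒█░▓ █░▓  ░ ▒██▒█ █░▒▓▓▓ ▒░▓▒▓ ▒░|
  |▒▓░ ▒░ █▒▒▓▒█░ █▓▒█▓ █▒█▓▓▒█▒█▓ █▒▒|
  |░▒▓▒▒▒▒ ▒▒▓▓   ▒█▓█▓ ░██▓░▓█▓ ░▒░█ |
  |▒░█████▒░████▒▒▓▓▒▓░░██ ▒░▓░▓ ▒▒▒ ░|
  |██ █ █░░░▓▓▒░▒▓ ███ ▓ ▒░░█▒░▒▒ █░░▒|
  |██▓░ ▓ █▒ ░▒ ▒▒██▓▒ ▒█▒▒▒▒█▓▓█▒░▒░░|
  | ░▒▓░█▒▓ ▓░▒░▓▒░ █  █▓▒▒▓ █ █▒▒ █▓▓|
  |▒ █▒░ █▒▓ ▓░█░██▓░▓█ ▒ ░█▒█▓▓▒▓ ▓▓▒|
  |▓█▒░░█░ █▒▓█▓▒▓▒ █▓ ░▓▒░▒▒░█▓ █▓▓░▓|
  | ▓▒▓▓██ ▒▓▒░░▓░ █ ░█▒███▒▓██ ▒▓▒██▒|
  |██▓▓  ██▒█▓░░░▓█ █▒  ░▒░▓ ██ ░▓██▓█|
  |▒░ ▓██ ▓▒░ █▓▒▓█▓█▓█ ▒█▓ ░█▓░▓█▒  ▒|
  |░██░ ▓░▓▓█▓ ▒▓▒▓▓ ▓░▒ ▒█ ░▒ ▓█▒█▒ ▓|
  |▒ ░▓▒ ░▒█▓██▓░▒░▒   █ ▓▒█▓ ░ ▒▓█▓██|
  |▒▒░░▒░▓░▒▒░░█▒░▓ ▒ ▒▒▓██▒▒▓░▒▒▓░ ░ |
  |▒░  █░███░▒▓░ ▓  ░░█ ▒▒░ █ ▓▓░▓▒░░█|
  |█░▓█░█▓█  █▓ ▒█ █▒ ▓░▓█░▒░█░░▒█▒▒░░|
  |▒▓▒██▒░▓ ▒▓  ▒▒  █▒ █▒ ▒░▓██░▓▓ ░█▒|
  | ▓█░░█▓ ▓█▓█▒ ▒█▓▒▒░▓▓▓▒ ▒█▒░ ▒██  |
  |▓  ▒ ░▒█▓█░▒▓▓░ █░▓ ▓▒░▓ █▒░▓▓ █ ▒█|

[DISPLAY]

▓ ░▓█░ █░░▓▓░▓█ ░▒  ░░█░█▒░▓██▓░▓▒█    
  ▓ ▓▒█▓██ ▓█▓░▓ ▓▓░▒ █▓ ░▓░░▒▒▒░▓▒    
█▒▒█░▓ █░▓  ░ ▒██▒█ █░▒▓▓▓ ▒░▓▒▓ ▒░    
▒▓░ ▒░ █▒▒▓▒█░ █▓▒█▓ █▒█▓▓▒█▒█▓ █▒▒    
░▒▓▒▒▒▒ ▒▒▓▓   ▒█▓█▓ ░██▓░▓█▓ ░▒░█     
▒░█████▒░████▒▒▓▓▒▓░░██ ▒░▓░▓ ▒▒▒ ░    
██ █ █░░░▓▓▒░▒▓ ███ ▓ ▒░░█▒░▒▒ █░░▒    
██▓░ ▓ █▒ ░▒ ▒▒██▓▒ ▒█▒▒▒▒█▓▓█▒░▒░░    
 ░▒▓░█▒▓ ▓░▒░▓▒░ █  █▓▒▒▓ █ █▒▒ █▓▓    
▒ █▒░ █▒▓ ▓░█░██▓░▓█ ▒ ░█▒█▓▓▒▓ ▓▓▒    
▓█▒░░█░ █▒▓█▓▒▓▒ █▓ ░▓▒░▒▒░█▓ █▓▓░▓    
 ▓▒▓▓██ ▒▓▒░░▓░ █ ░█▒███▒▓██ ▒▓▒██▒    
██▓▓  ██▒█▓░░░▓█ █▒  ░▒░▓ ██ ░▓██▓█    
▒░ ▓██ ▓▒░ █▓▒▓█▓█▓█ ▒█▓ ░█▓░▓█▒  ▒    
░██░ ▓░▓▓█▓ ▒▓▒▓▓ ▓░▒ ▒█ ░▒ ▓█▒█▒ ▓    
▒ ░▓▒ ░▒█▓██▓░▒░▒   █ ▓▒█▓ ░ ▒▓█▓██    
▒▒░░▒░▓░▒▒░░█▒░▓ ▒ ▒▒▓██▒▒▓░▒▒▓░ ░     
▒░  █░███░▒▓░ ▓  ░░█ ▒▒░ █ ▓▓░▓▒░░█    
█░▓█░█▓█  █▓ ▒█ █▒ ▓░▓█░▒░█░░▒█▒▒░░    
▒▓▒██▒░▓ ▒▓  ▒▒  █▒ █▒ ▒░▓██░▓▓ ░█▒    
 ▓█░░█▓ ▓█▓█▒ ▒█▓▒▒░▓▓▓▒ ▒█▒░ ▒██      
▓  ▒ ░▒█▓█░▒▓▓░ █░▓ ▓▒░▓ █▒░▓▓ █ ▒█    
                                       
                                       
                                       
                                       
                                       
                                       
                                       


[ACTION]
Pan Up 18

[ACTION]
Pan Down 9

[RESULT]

▒ █▒░ █▒▓ ▓░█░██▓░▓█ ▒ ░█▒█▓▓▒▓ ▓▓▒    
▓█▒░░█░ █▒▓█▓▒▓▒ █▓ ░▓▒░▒▒░█▓ █▓▓░▓    
 ▓▒▓▓██ ▒▓▒░░▓░ █ ░█▒███▒▓██ ▒▓▒██▒    
██▓▓  ██▒█▓░░░▓█ █▒  ░▒░▓ ██ ░▓██▓█    
▒░ ▓██ ▓▒░ █▓▒▓█▓█▓█ ▒█▓ ░█▓░▓█▒  ▒    
░██░ ▓░▓▓█▓ ▒▓▒▓▓ ▓░▒ ▒█ ░▒ ▓█▒█▒ ▓    
▒ ░▓▒ ░▒█▓██▓░▒░▒   █ ▓▒█▓ ░ ▒▓█▓██    
▒▒░░▒░▓░▒▒░░█▒░▓ ▒ ▒▒▓██▒▒▓░▒▒▓░ ░     
▒░  █░███░▒▓░ ▓  ░░█ ▒▒░ █ ▓▓░▓▒░░█    
█░▓█░█▓█  █▓ ▒█ █▒ ▓░▓█░▒░█░░▒█▒▒░░    
▒▓▒██▒░▓ ▒▓  ▒▒  █▒ █▒ ▒░▓██░▓▓ ░█▒    
 ▓█░░█▓ ▓█▓█▒ ▒█▓▒▒░▓▓▓▒ ▒█▒░ ▒██      
▓  ▒ ░▒█▓█░▒▓▓░ █░▓ ▓▒░▓ █▒░▓▓ █ ▒█    
                                       
                                       
                                       
                                       
                                       
                                       
                                       
                                       
                                       
                                       
                                       
                                       
                                       
                                       
                                       
                                       


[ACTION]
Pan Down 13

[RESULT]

                                       
                                       
                                       
                                       
                                       
                                       
                                       
                                       
                                       
                                       
                                       
                                       
                                       
                                       
                                       
                                       
                                       
                                       
                                       
                                       
                                       
                                       
                                       
                                       
                                       
                                       
                                       
                                       
                                       


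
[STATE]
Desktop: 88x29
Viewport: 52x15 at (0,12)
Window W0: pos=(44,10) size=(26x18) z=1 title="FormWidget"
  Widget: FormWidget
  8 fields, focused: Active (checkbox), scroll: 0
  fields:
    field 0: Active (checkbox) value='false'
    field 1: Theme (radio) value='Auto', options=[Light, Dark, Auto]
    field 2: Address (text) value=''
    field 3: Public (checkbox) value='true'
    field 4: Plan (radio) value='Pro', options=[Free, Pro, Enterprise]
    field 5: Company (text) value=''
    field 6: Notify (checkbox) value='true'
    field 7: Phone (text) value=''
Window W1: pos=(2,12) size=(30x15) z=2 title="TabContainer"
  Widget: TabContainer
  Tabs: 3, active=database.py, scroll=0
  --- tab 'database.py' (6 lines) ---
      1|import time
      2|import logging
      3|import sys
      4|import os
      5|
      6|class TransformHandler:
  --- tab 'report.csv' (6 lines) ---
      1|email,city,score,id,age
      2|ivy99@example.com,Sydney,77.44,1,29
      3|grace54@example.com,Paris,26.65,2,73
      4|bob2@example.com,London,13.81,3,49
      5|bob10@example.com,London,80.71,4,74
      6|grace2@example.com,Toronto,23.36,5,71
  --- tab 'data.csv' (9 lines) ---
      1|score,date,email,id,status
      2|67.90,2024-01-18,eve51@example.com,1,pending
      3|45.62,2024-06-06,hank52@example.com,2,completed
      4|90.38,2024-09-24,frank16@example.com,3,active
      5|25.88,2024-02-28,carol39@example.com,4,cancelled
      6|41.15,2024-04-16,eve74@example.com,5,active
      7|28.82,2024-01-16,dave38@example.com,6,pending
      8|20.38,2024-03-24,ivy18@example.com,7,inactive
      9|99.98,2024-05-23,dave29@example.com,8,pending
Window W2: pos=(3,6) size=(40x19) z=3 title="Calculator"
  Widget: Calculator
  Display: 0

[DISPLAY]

  ┏┃├───┼───┼───┼───┤                     ┃ ┠───────
  ┃┃│ 4 │ 5 │ 6 │ × │                     ┃ ┃> Activ
  ┠┃├───┼───┼───┼───┤                     ┃ ┃  Theme
  ┃┃│ 1 │ 2 │ 3 │ - │                     ┃ ┃  Addre
  ┃┃├───┼───┼───┼───┤                     ┃ ┃  Publi
  ┃┃│ 0 │ . │ = │ + │                     ┃ ┃  Plan:
  ┃┃├───┼───┼───┼───┤                     ┃ ┃  Compa
  ┃┃│ C │ MC│ MR│ M+│                     ┃ ┃  Notif
  ┃┃└───┴───┴───┴───┘                     ┃ ┃  Phone
  ┃┃                                      ┃ ┃       
  ┃┃                                      ┃ ┃       
  ┃┃                                      ┃ ┃       
  ┃┗━━━━━━━━━━━━━━━━━━━━━━━━━━━━━━━━━━━━━━┛ ┃       
  ┃                            ┃            ┃       
  ┗━━━━━━━━━━━━━━━━━━━━━━━━━━━━┛            ┃       


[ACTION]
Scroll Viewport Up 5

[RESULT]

   ┃ Calculator                           ┃         
   ┠──────────────────────────────────────┨         
   ┃                                     0┃         
   ┃┌───┬───┬───┬───┐                     ┃ ┏━━━━━━━
   ┃│ 7 │ 8 │ 9 │ ÷ │                     ┃ ┃ FormWi
  ┏┃├───┼───┼───┼───┤                     ┃ ┠───────
  ┃┃│ 4 │ 5 │ 6 │ × │                     ┃ ┃> Activ
  ┠┃├───┼───┼───┼───┤                     ┃ ┃  Theme
  ┃┃│ 1 │ 2 │ 3 │ - │                     ┃ ┃  Addre
  ┃┃├───┼───┼───┼───┤                     ┃ ┃  Publi
  ┃┃│ 0 │ . │ = │ + │                     ┃ ┃  Plan:
  ┃┃├───┼───┼───┼───┤                     ┃ ┃  Compa
  ┃┃│ C │ MC│ MR│ M+│                     ┃ ┃  Notif
  ┃┃└───┴───┴───┴───┘                     ┃ ┃  Phone
  ┃┃                                      ┃ ┃       


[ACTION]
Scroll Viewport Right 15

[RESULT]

                           ┃                        
───────────────────────────┨                        
                          0┃                        
─┬───┐                     ┃ ┏━━━━━━━━━━━━━━━━━━━━━━
 │ ÷ │                     ┃ ┃ FormWidget           
─┼───┤                     ┃ ┠──────────────────────
 │ × │                     ┃ ┃> Active:     [ ]     
─┼───┤                     ┃ ┃  Theme:      ( ) Ligh
 │ - │                     ┃ ┃  Address:    [       
─┼───┤                     ┃ ┃  Public:     [x]     
 │ + │                     ┃ ┃  Plan:       ( ) Free
─┼───┤                     ┃ ┃  Company:    [       
R│ M+│                     ┃ ┃  Notify:     [x]     
─┴───┘                     ┃ ┃  Phone:      [       
                           ┃ ┃                      


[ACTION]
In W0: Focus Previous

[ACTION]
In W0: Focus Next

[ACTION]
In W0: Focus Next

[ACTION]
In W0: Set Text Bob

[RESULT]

                           ┃                        
───────────────────────────┨                        
                          0┃                        
─┬───┐                     ┃ ┏━━━━━━━━━━━━━━━━━━━━━━
 │ ÷ │                     ┃ ┃ FormWidget           
─┼───┤                     ┃ ┠──────────────────────
 │ × │                     ┃ ┃  Active:     [ ]     
─┼───┤                     ┃ ┃> Theme:      ( ) Ligh
 │ - │                     ┃ ┃  Address:    [       
─┼───┤                     ┃ ┃  Public:     [x]     
 │ + │                     ┃ ┃  Plan:       ( ) Free
─┼───┤                     ┃ ┃  Company:    [       
R│ M+│                     ┃ ┃  Notify:     [x]     
─┴───┘                     ┃ ┃  Phone:      [       
                           ┃ ┃                      
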